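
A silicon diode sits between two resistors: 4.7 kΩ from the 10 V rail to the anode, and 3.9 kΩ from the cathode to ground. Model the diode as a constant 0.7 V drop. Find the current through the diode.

I ≈ 1.1 mA

The two resistors are in series with the diode, so KVL gives 10 = I·4.7 + 0.7 + I·3.9.
I = (10 − 0.7) / (4.7 + 3.9) kΩ = 9.3 / 8.6 = 1.08 mA.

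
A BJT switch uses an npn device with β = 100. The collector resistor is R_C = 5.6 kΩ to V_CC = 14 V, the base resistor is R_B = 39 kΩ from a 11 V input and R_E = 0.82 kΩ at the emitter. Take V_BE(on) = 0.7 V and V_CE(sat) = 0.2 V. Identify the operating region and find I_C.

saturation; I_C ≈ 2.1 mA

Assume active: I_B = (11 − 0.7)/(39 + 101×0.82) = 0.0846 mA, I_C = β·I_B = 8.46 mA.
Then V_CE = 14 − 8.46×5.6 − 8.54×0.82 = -40.4 V < 0.2 V — the active assumption fails.
Re-solve with V_CE = 0.2 V. KCL at the emitter: V_E/R_E = (V_BB−0.7−V_E)/R_B + (V_CC−0.2−V_E)/R_C, giving V_E = 1.92 V.
I_C = (V_CC − 0.2 − V_E)/R_C = (13.8 − 1.92)/5.6 = 2.12 mA.
Check: I_B = (10.3 − 1.92)/39 = 0.215 mA, and β·I_B = 21.5 mA > I_C, confirming saturation.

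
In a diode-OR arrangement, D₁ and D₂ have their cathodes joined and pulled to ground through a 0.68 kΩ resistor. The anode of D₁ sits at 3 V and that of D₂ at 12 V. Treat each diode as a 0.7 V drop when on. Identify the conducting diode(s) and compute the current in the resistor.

Assume both conduct. Then node N would need to be at both 3−0.7 = 2.3 V and 12−0.7 = 11.3 V, which is impossible.
Assume only D₂ conducts: V_N = 12 − 0.7 = 11.3 V, so I_R = 11.3/0.68 = 16.6 mA.
Check D₁: its anode-to-cathode voltage is 3 − 11.3 = -8.3 V < 0.7 V, so it is off. The assumption is consistent.

Only D₂ conducts; I_R ≈ 17 mA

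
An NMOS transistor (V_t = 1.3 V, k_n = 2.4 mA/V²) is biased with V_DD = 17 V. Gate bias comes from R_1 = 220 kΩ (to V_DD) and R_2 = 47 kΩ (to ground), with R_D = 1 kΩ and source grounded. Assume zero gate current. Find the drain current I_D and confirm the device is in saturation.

I_D ≈ 3.4 mA

V_G = V_DD·R_2/(R_1+R_2) = 17×47/267 = 2.99 V. With the source grounded, V_GS = V_G = 2.99 V.
Assume saturation: I_D = (k_n/2)(V_GS − V_t)² = (2.4/2)×(2.99 − 1.3)² = 1.2×1.69² = 3.44 mA.
V_DS = V_DD − I_D·R_D = 17 − 3.44×1 = 13.6 V.
Saturation requires V_DS ≥ V_GS − V_t = 1.69 V; 13.6 ≥ 1.69 ✓.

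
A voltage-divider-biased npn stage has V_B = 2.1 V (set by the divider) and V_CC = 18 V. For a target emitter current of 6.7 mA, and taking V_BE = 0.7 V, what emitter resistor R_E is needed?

V_E = V_B − V_BE = 2.1 − 0.7 = 1.4 V.
R_E = V_E / I_E = 1.4 / 6.7 = 0.209 kΩ.

R_E ≈ 0.21 kΩ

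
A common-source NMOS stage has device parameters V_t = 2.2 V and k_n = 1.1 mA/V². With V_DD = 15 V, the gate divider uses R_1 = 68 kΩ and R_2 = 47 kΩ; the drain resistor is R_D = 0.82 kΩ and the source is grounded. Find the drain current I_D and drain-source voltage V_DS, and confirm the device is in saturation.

I_D ≈ 8.5 mA, V_DS ≈ 8 V

V_G = V_DD·R_2/(R_1+R_2) = 15×47/115 = 6.13 V. With the source grounded, V_GS = V_G = 6.13 V.
Assume saturation: I_D = (k_n/2)(V_GS − V_t)² = (1.1/2)×(6.13 − 2.2)² = 0.55×3.93² = 8.5 mA.
V_DS = V_DD − I_D·R_D = 15 − 8.5×0.82 = 8.03 V.
Saturation requires V_DS ≥ V_GS − V_t = 3.93 V; 8.03 ≥ 3.93 ✓.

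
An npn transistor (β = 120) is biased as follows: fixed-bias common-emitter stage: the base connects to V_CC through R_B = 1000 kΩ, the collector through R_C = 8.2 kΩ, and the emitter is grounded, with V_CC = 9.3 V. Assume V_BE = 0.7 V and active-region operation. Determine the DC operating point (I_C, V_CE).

Base loop: V_CC = I_B·R_B + V_BE, so I_B = (9.3 − 0.7)/1000 kΩ = 0.0086 mA.
In the active region I_C = β·I_B = 120 × 0.0086 = 1.03 mA.
Collector loop: V_CE = V_CC − I_C·R_C = 9.3 − 1.03×8.2 = 0.838 V.
Since V_CE = 0.838 V > V_CE(sat) ≈ 0.2 V, the transistor is in the active region as assumed.

I_C ≈ 1 mA, V_CE ≈ 0.84 V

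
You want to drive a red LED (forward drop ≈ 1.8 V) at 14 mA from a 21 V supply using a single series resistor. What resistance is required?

The resistor drops V_S − V_D = 21 − 1.8 = 19.2 V at 14 mA.
R = 19.2 V / 14 mA = 1.37 kΩ.

R ≈ 1.4 kΩ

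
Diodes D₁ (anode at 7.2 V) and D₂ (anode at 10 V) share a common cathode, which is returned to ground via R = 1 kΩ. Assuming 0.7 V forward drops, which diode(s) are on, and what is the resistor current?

Assume both conduct. Then node N would need to be at both 7.2−0.7 = 6.5 V and 10−0.7 = 9.3 V, which is impossible.
Assume only D₂ conducts: V_N = 10 − 0.7 = 9.3 V, so I_R = 9.3/1 = 9.3 mA.
Check D₁: its anode-to-cathode voltage is 7.2 − 9.3 = -2.1 V < 0.7 V, so it is off. The assumption is consistent.

Only D₂ conducts; I_R ≈ 9.3 mA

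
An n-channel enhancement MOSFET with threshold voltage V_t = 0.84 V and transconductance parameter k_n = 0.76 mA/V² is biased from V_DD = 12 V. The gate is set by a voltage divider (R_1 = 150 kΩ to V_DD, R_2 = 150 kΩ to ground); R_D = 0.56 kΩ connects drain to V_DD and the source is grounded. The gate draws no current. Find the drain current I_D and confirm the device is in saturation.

V_G = V_DD·R_2/(R_1+R_2) = 12×150/300 = 6 V. With the source grounded, V_GS = V_G = 6 V.
Assume saturation: I_D = (k_n/2)(V_GS − V_t)² = (0.76/2)×(6 − 0.84)² = 0.38×5.16² = 10.1 mA.
V_DS = V_DD − I_D·R_D = 12 − 10.1×0.56 = 6.33 V.
Saturation requires V_DS ≥ V_GS − V_t = 5.16 V; 6.33 ≥ 5.16 ✓.

I_D ≈ 10 mA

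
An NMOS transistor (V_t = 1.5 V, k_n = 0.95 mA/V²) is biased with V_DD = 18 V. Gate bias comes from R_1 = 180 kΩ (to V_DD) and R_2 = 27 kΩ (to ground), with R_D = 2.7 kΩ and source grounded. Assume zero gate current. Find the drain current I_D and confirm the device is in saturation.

I_D ≈ 0.34 mA

V_G = V_DD·R_2/(R_1+R_2) = 18×27/207 = 2.35 V. With the source grounded, V_GS = V_G = 2.35 V.
Assume saturation: I_D = (k_n/2)(V_GS − V_t)² = (0.95/2)×(2.35 − 1.5)² = 0.475×0.848² = 0.341 mA.
V_DS = V_DD − I_D·R_D = 18 − 0.341×2.7 = 17.1 V.
Saturation requires V_DS ≥ V_GS − V_t = 0.848 V; 17.1 ≥ 0.848 ✓.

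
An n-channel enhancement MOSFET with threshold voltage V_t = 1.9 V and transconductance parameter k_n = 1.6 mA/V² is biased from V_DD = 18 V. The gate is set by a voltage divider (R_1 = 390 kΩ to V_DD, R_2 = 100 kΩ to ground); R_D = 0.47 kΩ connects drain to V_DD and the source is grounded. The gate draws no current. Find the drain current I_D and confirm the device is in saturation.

I_D ≈ 2.5 mA

V_G = V_DD·R_2/(R_1+R_2) = 18×100/490 = 3.67 V. With the source grounded, V_GS = V_G = 3.67 V.
Assume saturation: I_D = (k_n/2)(V_GS − V_t)² = (1.6/2)×(3.67 − 1.9)² = 0.8×1.77² = 2.52 mA.
V_DS = V_DD − I_D·R_D = 18 − 2.52×0.47 = 16.8 V.
Saturation requires V_DS ≥ V_GS − V_t = 1.77 V; 16.8 ≥ 1.77 ✓.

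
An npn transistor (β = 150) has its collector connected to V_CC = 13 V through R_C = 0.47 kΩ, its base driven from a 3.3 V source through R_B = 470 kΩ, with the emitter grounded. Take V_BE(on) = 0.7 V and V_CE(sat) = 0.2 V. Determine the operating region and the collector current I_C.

Assume active. Base-emitter loop: I_B = (V_BB − V_BE)/R_B = (3.3 − 0.7)/470 = 0.00553 mA.
I_C = β·I_B = 150×0.00553 = 0.83 mA.
V_CE = V_CC − I_C·R_C = 13 − 0.83×0.47 = 12.6 V > V_CE(sat), so the active-region assumption holds.

active; I_C ≈ 0.83 mA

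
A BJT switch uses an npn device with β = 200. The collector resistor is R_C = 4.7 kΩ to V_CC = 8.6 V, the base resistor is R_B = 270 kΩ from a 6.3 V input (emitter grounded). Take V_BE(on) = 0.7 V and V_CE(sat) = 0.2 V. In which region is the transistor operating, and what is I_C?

saturation; I_C ≈ 1.8 mA

Assume active: I_B = (6.3 − 0.7)/270 = 0.0207 mA, giving I_C = β·I_B = 4.15 mA.
But then V_CE = 8.6 − 4.15×4.7 = -10.9 V < V_CE(sat) = 0.2 V — impossible in the active region.
So the transistor is saturated. With V_CE = 0.2 V, I_C = (V_CC − 0.2)/R_C = 8.4/4.7 = 1.79 mA.
Check: β·I_B = 4.15 mA > I_C = 1.79 mA, confirming saturation.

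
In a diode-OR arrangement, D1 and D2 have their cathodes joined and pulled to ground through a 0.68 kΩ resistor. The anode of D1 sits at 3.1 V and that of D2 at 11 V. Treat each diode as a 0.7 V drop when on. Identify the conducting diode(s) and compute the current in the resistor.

Only D2 conducts; I_R ≈ 15 mA

Assume both conduct. Then node N would need to be at both 3.1−0.7 = 2.4 V and 11−0.7 = 10.3 V, which is impossible.
Assume only D2 conducts: V_N = 11 − 0.7 = 10.3 V, so I_R = 10.3/0.68 = 15.1 mA.
Check D1: its anode-to-cathode voltage is 3.1 − 10.3 = -7.2 V < 0.7 V, so it is off. The assumption is consistent.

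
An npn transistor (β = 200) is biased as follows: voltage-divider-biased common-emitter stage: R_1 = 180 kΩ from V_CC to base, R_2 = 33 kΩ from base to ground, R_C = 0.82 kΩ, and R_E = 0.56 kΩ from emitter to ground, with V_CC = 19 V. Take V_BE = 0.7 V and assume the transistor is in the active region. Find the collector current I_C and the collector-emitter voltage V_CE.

I_C ≈ 3.2 mA, V_CE ≈ 15 V

Thevenize the base divider: V_Th = V_CC·R_2/(R_1+R_2) = 19×33/213 = 2.94 V, R_Th = R_1‖R_2 = 27.9 kΩ.
Base-emitter loop: V_Th = I_B·R_Th + V_BE + (β+1)I_B·R_E, so I_B = (2.94 − 0.7) / (27.9 + 201×0.56) = 0.016 mA.
I_C = β·I_B = 200×0.016 = 3.2 mA, and I_E = (β+1)I_B = 3.21 mA.
V_CE = V_CC − I_C·R_C − I_E·R_E = 19 − 3.2×0.82 − 3.21×0.56 = 14.6 V.
V_CE = 14.6 V > 0.2 V confirms active-region operation.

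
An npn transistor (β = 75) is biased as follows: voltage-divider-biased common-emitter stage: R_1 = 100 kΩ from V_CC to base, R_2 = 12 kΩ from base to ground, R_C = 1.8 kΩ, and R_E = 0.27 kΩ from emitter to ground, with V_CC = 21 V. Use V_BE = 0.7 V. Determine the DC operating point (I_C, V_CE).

I_C ≈ 3.7 mA, V_CE ≈ 13 V

Thevenize the base divider: V_Th = V_CC·R_2/(R_1+R_2) = 21×12/112 = 2.25 V, R_Th = R_1‖R_2 = 10.7 kΩ.
Base-emitter loop: V_Th = I_B·R_Th + V_BE + (β+1)I_B·R_E, so I_B = (2.25 − 0.7) / (10.7 + 76×0.27) = 0.0496 mA.
I_C = β·I_B = 75×0.0496 = 3.72 mA, and I_E = (β+1)I_B = 3.77 mA.
V_CE = V_CC − I_C·R_C − I_E·R_E = 21 − 3.72×1.8 − 3.77×0.27 = 13.3 V.
V_CE = 13.3 V > 0.2 V confirms active-region operation.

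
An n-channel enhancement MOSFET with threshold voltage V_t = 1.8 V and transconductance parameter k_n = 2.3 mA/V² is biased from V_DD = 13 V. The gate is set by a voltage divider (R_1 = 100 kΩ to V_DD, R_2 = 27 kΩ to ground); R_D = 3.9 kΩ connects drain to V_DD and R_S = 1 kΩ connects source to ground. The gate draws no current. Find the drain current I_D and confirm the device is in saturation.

V_G = V_DD·R_2/(R_1+R_2) = 13×27/127 = 2.76 V.
Assume saturation: I_D = (k_n/2)(V_GS − V_t)² with V_GS = V_G − I_D·R_S = 2.76 − 1·I_D.
Substituting gives 1.15·I_D² − 3.22·I_D + 1.07 = 0, with roots I_D = 0.385 or 2.41 mA.
The root I_D = 2.41 mA gives V_GS = 0.352 V ≤ V_t, so take I_D = 0.385 mA.
Then V_GS = 2.38 V and V_DS = V_DD − I_D(R_D+R_S) = 13 − 0.385×4.9 = 11.1 V.
Saturation requires V_DS ≥ V_GS − V_t = 0.579 V; 11.1 ≥ 0.579 ✓.

I_D ≈ 0.39 mA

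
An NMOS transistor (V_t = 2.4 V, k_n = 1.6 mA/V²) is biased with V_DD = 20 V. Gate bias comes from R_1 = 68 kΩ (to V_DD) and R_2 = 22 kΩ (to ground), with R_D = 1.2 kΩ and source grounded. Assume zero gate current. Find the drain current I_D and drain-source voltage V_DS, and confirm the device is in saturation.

I_D ≈ 5 mA, V_DS ≈ 14 V

V_G = V_DD·R_2/(R_1+R_2) = 20×22/90 = 4.89 V. With the source grounded, V_GS = V_G = 4.89 V.
Assume saturation: I_D = (k_n/2)(V_GS − V_t)² = (1.6/2)×(4.89 − 2.4)² = 0.8×2.49² = 4.96 mA.
V_DS = V_DD − I_D·R_D = 20 − 4.96×1.2 = 14.1 V.
Saturation requires V_DS ≥ V_GS − V_t = 2.49 V; 14.1 ≥ 2.49 ✓.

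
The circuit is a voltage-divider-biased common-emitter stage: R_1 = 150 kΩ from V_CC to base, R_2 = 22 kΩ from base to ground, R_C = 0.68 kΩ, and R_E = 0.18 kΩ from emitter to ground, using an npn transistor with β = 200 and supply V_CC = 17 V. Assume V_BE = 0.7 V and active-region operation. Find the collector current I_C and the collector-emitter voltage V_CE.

I_C ≈ 5.3 mA, V_CE ≈ 12 V

Thevenize the base divider: V_Th = V_CC·R_2/(R_1+R_2) = 17×22/172 = 2.17 V, R_Th = R_1‖R_2 = 19.2 kΩ.
Base-emitter loop: V_Th = I_B·R_Th + V_BE + (β+1)I_B·R_E, so I_B = (2.17 − 0.7) / (19.2 + 201×0.18) = 0.0266 mA.
I_C = β·I_B = 200×0.0266 = 5.33 mA, and I_E = (β+1)I_B = 5.35 mA.
V_CE = V_CC − I_C·R_C − I_E·R_E = 17 − 5.33×0.68 − 5.35×0.18 = 12.4 V.
V_CE = 12.4 V > 0.2 V confirms active-region operation.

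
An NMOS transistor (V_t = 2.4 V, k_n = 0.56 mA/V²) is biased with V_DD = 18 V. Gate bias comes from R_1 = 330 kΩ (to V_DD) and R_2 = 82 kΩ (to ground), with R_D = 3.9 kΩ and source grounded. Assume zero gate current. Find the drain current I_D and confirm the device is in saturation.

I_D ≈ 0.39 mA

V_G = V_DD·R_2/(R_1+R_2) = 18×82/412 = 3.58 V. With the source grounded, V_GS = V_G = 3.58 V.
Assume saturation: I_D = (k_n/2)(V_GS − V_t)² = (0.56/2)×(3.58 − 2.4)² = 0.28×1.18² = 0.392 mA.
V_DS = V_DD − I_D·R_D = 18 − 0.392×3.9 = 16.5 V.
Saturation requires V_DS ≥ V_GS − V_t = 1.18 V; 16.5 ≥ 1.18 ✓.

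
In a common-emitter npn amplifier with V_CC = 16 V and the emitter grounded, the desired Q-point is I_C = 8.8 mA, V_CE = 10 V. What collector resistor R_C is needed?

Collector loop: V_CC = I_C·R_C + V_CE.
R_C = (V_CC − V_CE)/I_C = (16 − 10)/8.8 = 0.682 kΩ.

R_C ≈ 0.68 kΩ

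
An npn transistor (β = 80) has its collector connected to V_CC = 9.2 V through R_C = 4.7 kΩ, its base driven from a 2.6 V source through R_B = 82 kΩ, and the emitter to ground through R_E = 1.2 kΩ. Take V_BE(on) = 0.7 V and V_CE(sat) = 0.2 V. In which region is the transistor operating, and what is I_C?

Assume active. Base-emitter loop: I_B = (V_BB − V_BE)/(R_B + (β+1)R_E) = (2.6 − 0.7)/(82 + 81×1.2) = 0.0106 mA.
I_C = β·I_B = 80×0.0106 = 0.848 mA.
V_CE = V_CC − I_C·R_C − I_E·R_E = 9.2 − 0.848×4.7 − 0.859×1.2 = 4.18 V > V_CE(sat), so the active-region assumption holds.

active; I_C ≈ 0.85 mA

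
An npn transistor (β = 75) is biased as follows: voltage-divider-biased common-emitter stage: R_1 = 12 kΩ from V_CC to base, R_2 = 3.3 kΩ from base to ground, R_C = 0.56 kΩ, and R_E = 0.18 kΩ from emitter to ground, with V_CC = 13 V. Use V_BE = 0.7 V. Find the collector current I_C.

Thevenize the base divider: V_Th = V_CC·R_2/(R_1+R_2) = 13×3.3/15.3 = 2.8 V, R_Th = R_1‖R_2 = 2.59 kΩ.
Base-emitter loop: V_Th = I_B·R_Th + V_BE + (β+1)I_B·R_E, so I_B = (2.8 − 0.7) / (2.59 + 76×0.18) = 0.129 mA.
I_C = β·I_B = 75×0.129 = 9.7 mA, and I_E = (β+1)I_B = 9.83 mA.
V_CE = V_CC − I_C·R_C − I_E·R_E = 13 − 9.7×0.56 − 9.83×0.18 = 5.8 V.
V_CE = 5.8 V > 0.2 V confirms active-region operation.

I_C ≈ 9.7 mA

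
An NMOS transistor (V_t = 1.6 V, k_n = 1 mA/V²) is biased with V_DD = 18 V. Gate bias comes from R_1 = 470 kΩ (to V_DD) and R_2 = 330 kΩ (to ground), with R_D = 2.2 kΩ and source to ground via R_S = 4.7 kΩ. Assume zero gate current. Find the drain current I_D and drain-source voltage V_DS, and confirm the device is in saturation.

I_D ≈ 0.95 mA, V_DS ≈ 11 V

V_G = V_DD·R_2/(R_1+R_2) = 18×330/800 = 7.42 V.
Assume saturation: I_D = (k_n/2)(V_GS − V_t)² with V_GS = V_G − I_D·R_S = 7.42 − 4.7·I_D.
Substituting gives 11·I_D² − 28.4·I_D + 17 = 0, with roots I_D = 0.947 or 1.62 mA.
The root I_D = 1.62 mA gives V_GS = -0.201 V ≤ V_t, so take I_D = 0.947 mA.
Then V_GS = 2.98 V and V_DS = V_DD − I_D(R_D+R_S) = 18 − 0.947×6.9 = 11.5 V.
Saturation requires V_DS ≥ V_GS − V_t = 1.38 V; 11.5 ≥ 1.38 ✓.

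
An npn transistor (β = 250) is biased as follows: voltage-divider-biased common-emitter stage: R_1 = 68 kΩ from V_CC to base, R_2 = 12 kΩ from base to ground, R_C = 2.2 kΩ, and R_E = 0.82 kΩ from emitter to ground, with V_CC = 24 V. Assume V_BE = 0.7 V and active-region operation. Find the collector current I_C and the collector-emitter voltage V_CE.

Thevenize the base divider: V_Th = V_CC·R_2/(R_1+R_2) = 24×12/80 = 3.6 V, R_Th = R_1‖R_2 = 10.2 kΩ.
Base-emitter loop: V_Th = I_B·R_Th + V_BE + (β+1)I_B·R_E, so I_B = (3.6 − 0.7) / (10.2 + 251×0.82) = 0.0134 mA.
I_C = β·I_B = 250×0.0134 = 3.36 mA, and I_E = (β+1)I_B = 3.37 mA.
V_CE = V_CC − I_C·R_C − I_E·R_E = 24 − 3.36×2.2 − 3.37×0.82 = 13.9 V.
V_CE = 13.9 V > 0.2 V confirms active-region operation.

I_C ≈ 3.4 mA, V_CE ≈ 14 V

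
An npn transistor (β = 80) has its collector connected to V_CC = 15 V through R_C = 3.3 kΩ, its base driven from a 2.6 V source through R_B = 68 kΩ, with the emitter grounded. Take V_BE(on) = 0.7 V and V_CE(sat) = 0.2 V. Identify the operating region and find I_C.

active; I_C ≈ 2.2 mA

Assume active. Base-emitter loop: I_B = (V_BB − V_BE)/R_B = (2.6 − 0.7)/68 = 0.0279 mA.
I_C = β·I_B = 80×0.0279 = 2.24 mA.
V_CE = V_CC − I_C·R_C = 15 − 2.24×3.3 = 7.62 V > V_CE(sat), so the active-region assumption holds.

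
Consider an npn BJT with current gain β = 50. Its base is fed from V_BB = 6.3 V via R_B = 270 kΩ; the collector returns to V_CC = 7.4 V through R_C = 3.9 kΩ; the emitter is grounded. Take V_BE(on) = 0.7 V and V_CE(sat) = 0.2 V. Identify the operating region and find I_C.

active; I_C ≈ 1 mA

Assume active. Base-emitter loop: I_B = (V_BB − V_BE)/R_B = (6.3 − 0.7)/270 = 0.0207 mA.
I_C = β·I_B = 50×0.0207 = 1.04 mA.
V_CE = V_CC − I_C·R_C = 7.4 − 1.04×3.9 = 3.36 V > V_CE(sat), so the active-region assumption holds.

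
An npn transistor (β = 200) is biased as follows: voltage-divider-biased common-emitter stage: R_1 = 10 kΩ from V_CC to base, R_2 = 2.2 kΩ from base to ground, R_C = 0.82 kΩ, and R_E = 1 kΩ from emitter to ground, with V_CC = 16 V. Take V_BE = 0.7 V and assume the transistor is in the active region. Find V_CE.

V_CE ≈ 12 V

Thevenize the base divider: V_Th = V_CC·R_2/(R_1+R_2) = 16×2.2/12.2 = 2.89 V, R_Th = R_1‖R_2 = 1.8 kΩ.
Base-emitter loop: V_Th = I_B·R_Th + V_BE + (β+1)I_B·R_E, so I_B = (2.89 − 0.7) / (1.8 + 201×1) = 0.0108 mA.
I_C = β·I_B = 200×0.0108 = 2.16 mA, and I_E = (β+1)I_B = 2.17 mA.
V_CE = V_CC − I_C·R_C − I_E·R_E = 16 − 2.16×0.82 − 2.17×1 = 12.1 V.
V_CE = 12.1 V > 0.2 V confirms active-region operation.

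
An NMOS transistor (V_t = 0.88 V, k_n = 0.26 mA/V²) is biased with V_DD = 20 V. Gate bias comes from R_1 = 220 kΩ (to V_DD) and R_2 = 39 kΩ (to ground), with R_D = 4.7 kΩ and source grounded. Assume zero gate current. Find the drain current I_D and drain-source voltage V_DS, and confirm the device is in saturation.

V_G = V_DD·R_2/(R_1+R_2) = 20×39/259 = 3.01 V. With the source grounded, V_GS = V_G = 3.01 V.
Assume saturation: I_D = (k_n/2)(V_GS − V_t)² = (0.26/2)×(3.01 − 0.88)² = 0.13×2.13² = 0.591 mA.
V_DS = V_DD − I_D·R_D = 20 − 0.591×4.7 = 17.2 V.
Saturation requires V_DS ≥ V_GS − V_t = 2.13 V; 17.2 ≥ 2.13 ✓.

I_D ≈ 0.59 mA, V_DS ≈ 17 V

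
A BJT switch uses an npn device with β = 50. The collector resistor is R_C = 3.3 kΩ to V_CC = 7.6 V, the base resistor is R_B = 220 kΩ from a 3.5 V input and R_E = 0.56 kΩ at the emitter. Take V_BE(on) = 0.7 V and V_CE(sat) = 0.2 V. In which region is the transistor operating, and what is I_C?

Assume active. Base-emitter loop: I_B = (V_BB − V_BE)/(R_B + (β+1)R_E) = (3.5 − 0.7)/(220 + 51×0.56) = 0.0113 mA.
I_C = β·I_B = 50×0.0113 = 0.563 mA.
V_CE = V_CC − I_C·R_C − I_E·R_E = 7.6 − 0.563×3.3 − 0.575×0.56 = 5.42 V > V_CE(sat), so the active-region assumption holds.

active; I_C ≈ 0.56 mA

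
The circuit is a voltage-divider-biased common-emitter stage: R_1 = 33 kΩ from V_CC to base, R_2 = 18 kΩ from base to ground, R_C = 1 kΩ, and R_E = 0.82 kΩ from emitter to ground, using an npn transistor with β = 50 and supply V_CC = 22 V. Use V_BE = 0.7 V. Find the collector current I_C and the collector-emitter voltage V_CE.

I_C ≈ 6.6 mA, V_CE ≈ 9.9 V

Thevenize the base divider: V_Th = V_CC·R_2/(R_1+R_2) = 22×18/51 = 7.76 V, R_Th = R_1‖R_2 = 11.6 kΩ.
Base-emitter loop: V_Th = I_B·R_Th + V_BE + (β+1)I_B·R_E, so I_B = (7.76 − 0.7) / (11.6 + 51×0.82) = 0.132 mA.
I_C = β·I_B = 50×0.132 = 6.61 mA, and I_E = (β+1)I_B = 6.74 mA.
V_CE = V_CC − I_C·R_C − I_E·R_E = 22 − 6.61×1 − 6.74×0.82 = 9.87 V.
V_CE = 9.87 V > 0.2 V confirms active-region operation.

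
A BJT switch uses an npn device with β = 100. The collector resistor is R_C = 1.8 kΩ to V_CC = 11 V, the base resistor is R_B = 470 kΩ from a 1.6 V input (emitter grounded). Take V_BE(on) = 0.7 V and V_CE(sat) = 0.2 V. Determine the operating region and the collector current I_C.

active; I_C ≈ 0.19 mA

Assume active. Base-emitter loop: I_B = (V_BB − V_BE)/R_B = (1.6 − 0.7)/470 = 0.00191 mA.
I_C = β·I_B = 100×0.00191 = 0.191 mA.
V_CE = V_CC − I_C·R_C = 11 − 0.191×1.8 = 10.7 V > V_CE(sat), so the active-region assumption holds.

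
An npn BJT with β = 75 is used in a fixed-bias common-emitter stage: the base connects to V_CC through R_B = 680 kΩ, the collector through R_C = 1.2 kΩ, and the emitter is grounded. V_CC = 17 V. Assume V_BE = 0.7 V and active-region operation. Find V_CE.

Base loop: V_CC = I_B·R_B + V_BE, so I_B = (17 − 0.7)/680 kΩ = 0.024 mA.
In the active region I_C = β·I_B = 75 × 0.024 = 1.8 mA.
Collector loop: V_CE = V_CC − I_C·R_C = 17 − 1.8×1.2 = 14.8 V.
Since V_CE = 14.8 V > V_CE(sat) ≈ 0.2 V, the transistor is in the active region as assumed.

V_CE ≈ 15 V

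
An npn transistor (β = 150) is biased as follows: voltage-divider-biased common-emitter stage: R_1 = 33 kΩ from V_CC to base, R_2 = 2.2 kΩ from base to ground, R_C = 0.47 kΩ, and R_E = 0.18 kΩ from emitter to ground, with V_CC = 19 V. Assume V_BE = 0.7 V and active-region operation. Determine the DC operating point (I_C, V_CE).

I_C ≈ 2.5 mA, V_CE ≈ 17 V

Thevenize the base divider: V_Th = V_CC·R_2/(R_1+R_2) = 19×2.2/35.2 = 1.19 V, R_Th = R_1‖R_2 = 2.06 kΩ.
Base-emitter loop: V_Th = I_B·R_Th + V_BE + (β+1)I_B·R_E, so I_B = (1.19 − 0.7) / (2.06 + 151×0.18) = 0.0167 mA.
I_C = β·I_B = 150×0.0167 = 2.5 mA, and I_E = (β+1)I_B = 2.52 mA.
V_CE = V_CC − I_C·R_C − I_E·R_E = 19 − 2.5×0.47 − 2.52×0.18 = 17.4 V.
V_CE = 17.4 V > 0.2 V confirms active-region operation.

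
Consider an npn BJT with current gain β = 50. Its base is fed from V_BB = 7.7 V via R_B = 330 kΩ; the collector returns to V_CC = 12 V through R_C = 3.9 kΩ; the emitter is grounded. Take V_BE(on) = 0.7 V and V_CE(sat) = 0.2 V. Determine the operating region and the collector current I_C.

Assume active. Base-emitter loop: I_B = (V_BB − V_BE)/R_B = (7.7 − 0.7)/330 = 0.0212 mA.
I_C = β·I_B = 50×0.0212 = 1.06 mA.
V_CE = V_CC − I_C·R_C = 12 − 1.06×3.9 = 7.86 V > V_CE(sat), so the active-region assumption holds.

active; I_C ≈ 1.1 mA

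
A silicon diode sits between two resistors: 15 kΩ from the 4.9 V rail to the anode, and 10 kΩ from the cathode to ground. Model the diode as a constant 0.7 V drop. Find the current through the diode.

I ≈ 0.17 mA

The two resistors are in series with the diode, so KVL gives 4.9 = I·15 + 0.7 + I·10.
I = (4.9 − 0.7) / (15 + 10) kΩ = 4.2 / 25 = 0.168 mA.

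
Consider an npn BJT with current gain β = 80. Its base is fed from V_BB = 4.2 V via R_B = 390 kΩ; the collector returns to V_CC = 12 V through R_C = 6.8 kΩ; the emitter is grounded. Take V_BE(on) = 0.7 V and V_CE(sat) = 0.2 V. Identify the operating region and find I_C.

Assume active. Base-emitter loop: I_B = (V_BB − V_BE)/R_B = (4.2 − 0.7)/390 = 0.00897 mA.
I_C = β·I_B = 80×0.00897 = 0.718 mA.
V_CE = V_CC − I_C·R_C = 12 − 0.718×6.8 = 7.12 V > V_CE(sat), so the active-region assumption holds.

active; I_C ≈ 0.72 mA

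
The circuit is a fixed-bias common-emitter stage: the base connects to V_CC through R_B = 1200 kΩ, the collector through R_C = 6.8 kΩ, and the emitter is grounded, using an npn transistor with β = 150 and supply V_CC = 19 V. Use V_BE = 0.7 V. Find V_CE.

Base loop: V_CC = I_B·R_B + V_BE, so I_B = (19 − 0.7)/1200 kΩ = 0.0153 mA.
In the active region I_C = β·I_B = 150 × 0.0153 = 2.29 mA.
Collector loop: V_CE = V_CC − I_C·R_C = 19 − 2.29×6.8 = 3.45 V.
Since V_CE = 3.45 V > V_CE(sat) ≈ 0.2 V, the transistor is in the active region as assumed.

V_CE ≈ 3.4 V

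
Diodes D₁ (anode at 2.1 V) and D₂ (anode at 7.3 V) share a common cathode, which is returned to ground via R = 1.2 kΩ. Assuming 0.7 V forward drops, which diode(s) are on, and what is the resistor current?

Only D₂ conducts; I_R ≈ 5.5 mA

Assume both conduct. Then node N would need to be at both 2.1−0.7 = 1.4 V and 7.3−0.7 = 6.6 V, which is impossible.
Assume only D₂ conducts: V_N = 7.3 − 0.7 = 6.6 V, so I_R = 6.6/1.2 = 5.5 mA.
Check D₁: its anode-to-cathode voltage is 2.1 − 6.6 = -4.5 V < 0.7 V, so it is off. The assumption is consistent.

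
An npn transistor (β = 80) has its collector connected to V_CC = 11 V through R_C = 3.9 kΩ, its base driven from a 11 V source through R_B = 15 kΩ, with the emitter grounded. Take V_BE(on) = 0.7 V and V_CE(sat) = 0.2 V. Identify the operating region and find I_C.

Assume active: I_B = (11 − 0.7)/15 = 0.687 mA, giving I_C = β·I_B = 54.9 mA.
But then V_CE = 11 − 54.9×3.9 = -203 V < V_CE(sat) = 0.2 V — impossible in the active region.
So the transistor is saturated. With V_CE = 0.2 V, I_C = (V_CC − 0.2)/R_C = 10.8/3.9 = 2.77 mA.
Check: β·I_B = 54.9 mA > I_C = 2.77 mA, confirming saturation.

saturation; I_C ≈ 2.8 mA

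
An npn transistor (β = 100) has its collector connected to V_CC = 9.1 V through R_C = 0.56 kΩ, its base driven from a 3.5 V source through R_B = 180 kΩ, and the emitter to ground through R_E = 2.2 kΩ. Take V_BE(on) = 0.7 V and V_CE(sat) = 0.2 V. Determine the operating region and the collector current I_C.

active; I_C ≈ 0.7 mA

Assume active. Base-emitter loop: I_B = (V_BB − V_BE)/(R_B + (β+1)R_E) = (3.5 − 0.7)/(180 + 101×2.2) = 0.00696 mA.
I_C = β·I_B = 100×0.00696 = 0.696 mA.
V_CE = V_CC − I_C·R_C − I_E·R_E = 9.1 − 0.696×0.56 − 0.703×2.2 = 7.16 V > V_CE(sat), so the active-region assumption holds.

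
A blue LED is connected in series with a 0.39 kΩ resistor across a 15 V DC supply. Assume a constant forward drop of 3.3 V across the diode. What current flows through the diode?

KVL around the loop: 15 = V_D + I·R = 3.3 + I × 0.39 kΩ.
So I = (15 − 3.3) / 0.39 kΩ = 11.7 / 0.39 = 30 mA.

I ≈ 30 mA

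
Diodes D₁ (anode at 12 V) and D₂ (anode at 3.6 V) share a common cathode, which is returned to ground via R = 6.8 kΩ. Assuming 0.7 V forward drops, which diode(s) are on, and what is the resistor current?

Assume both conduct. Then node N would need to be at both 12−0.7 = 11.3 V and 3.6−0.7 = 2.9 V, which is impossible.
Assume only D₁ conducts: V_N = 12 − 0.7 = 11.3 V, so I_R = 11.3/6.8 = 1.66 mA.
Check D₂: its anode-to-cathode voltage is 3.6 − 11.3 = -7.7 V < 0.7 V, so it is off. The assumption is consistent.

Only D₁ conducts; I_R ≈ 1.7 mA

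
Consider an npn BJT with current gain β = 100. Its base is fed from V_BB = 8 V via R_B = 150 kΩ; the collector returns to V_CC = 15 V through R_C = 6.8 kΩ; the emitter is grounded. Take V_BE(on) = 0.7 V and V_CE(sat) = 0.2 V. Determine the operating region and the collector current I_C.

saturation; I_C ≈ 2.2 mA

Assume active: I_B = (8 − 0.7)/150 = 0.0487 mA, giving I_C = β·I_B = 4.87 mA.
But then V_CE = 15 − 4.87×6.8 = -18.1 V < V_CE(sat) = 0.2 V — impossible in the active region.
So the transistor is saturated. With V_CE = 0.2 V, I_C = (V_CC − 0.2)/R_C = 14.8/6.8 = 2.18 mA.
Check: β·I_B = 4.87 mA > I_C = 2.18 mA, confirming saturation.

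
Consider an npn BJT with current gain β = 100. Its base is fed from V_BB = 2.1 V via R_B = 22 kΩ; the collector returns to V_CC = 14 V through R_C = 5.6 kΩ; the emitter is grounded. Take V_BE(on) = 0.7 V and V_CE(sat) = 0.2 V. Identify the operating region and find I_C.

saturation; I_C ≈ 2.5 mA

Assume active: I_B = (2.1 − 0.7)/22 = 0.0636 mA, giving I_C = β·I_B = 6.36 mA.
But then V_CE = 14 − 6.36×5.6 = -21.6 V < V_CE(sat) = 0.2 V — impossible in the active region.
So the transistor is saturated. With V_CE = 0.2 V, I_C = (V_CC − 0.2)/R_C = 13.8/5.6 = 2.46 mA.
Check: β·I_B = 6.36 mA > I_C = 2.46 mA, confirming saturation.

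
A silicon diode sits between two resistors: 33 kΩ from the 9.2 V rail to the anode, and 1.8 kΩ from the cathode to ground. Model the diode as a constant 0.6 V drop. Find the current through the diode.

I ≈ 0.25 mA

The two resistors are in series with the diode, so KVL gives 9.2 = I·33 + 0.6 + I·1.8.
I = (9.2 − 0.6) / (33 + 1.8) kΩ = 8.6 / 34.8 = 0.247 mA.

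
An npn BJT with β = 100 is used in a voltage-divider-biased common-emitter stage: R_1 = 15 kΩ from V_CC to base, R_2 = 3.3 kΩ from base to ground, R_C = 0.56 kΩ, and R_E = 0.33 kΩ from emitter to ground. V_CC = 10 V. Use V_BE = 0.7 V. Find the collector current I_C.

Thevenize the base divider: V_Th = V_CC·R_2/(R_1+R_2) = 10×3.3/18.3 = 1.8 V, R_Th = R_1‖R_2 = 2.7 kΩ.
Base-emitter loop: V_Th = I_B·R_Th + V_BE + (β+1)I_B·R_E, so I_B = (1.8 − 0.7) / (2.7 + 101×0.33) = 0.0306 mA.
I_C = β·I_B = 100×0.0306 = 3.06 mA, and I_E = (β+1)I_B = 3.09 mA.
V_CE = V_CC − I_C·R_C − I_E·R_E = 10 − 3.06×0.56 − 3.09×0.33 = 7.26 V.
V_CE = 7.26 V > 0.2 V confirms active-region operation.

I_C ≈ 3.1 mA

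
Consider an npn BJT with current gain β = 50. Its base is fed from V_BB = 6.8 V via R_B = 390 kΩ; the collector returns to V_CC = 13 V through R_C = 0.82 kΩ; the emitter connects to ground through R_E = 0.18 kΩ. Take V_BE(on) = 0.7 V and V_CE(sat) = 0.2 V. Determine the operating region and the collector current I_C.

Assume active. Base-emitter loop: I_B = (V_BB − V_BE)/(R_B + (β+1)R_E) = (6.8 − 0.7)/(390 + 51×0.18) = 0.0153 mA.
I_C = β·I_B = 50×0.0153 = 0.764 mA.
V_CE = V_CC − I_C·R_C − I_E·R_E = 13 − 0.764×0.82 − 0.779×0.18 = 12.2 V > V_CE(sat), so the active-region assumption holds.

active; I_C ≈ 0.76 mA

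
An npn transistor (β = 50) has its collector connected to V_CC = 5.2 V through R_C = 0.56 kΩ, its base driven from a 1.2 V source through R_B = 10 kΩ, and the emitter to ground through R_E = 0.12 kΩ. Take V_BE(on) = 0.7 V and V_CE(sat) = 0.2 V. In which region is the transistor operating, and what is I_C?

active; I_C ≈ 1.6 mA

Assume active. Base-emitter loop: I_B = (V_BB − V_BE)/(R_B + (β+1)R_E) = (1.2 − 0.7)/(10 + 51×0.12) = 0.031 mA.
I_C = β·I_B = 50×0.031 = 1.55 mA.
V_CE = V_CC − I_C·R_C − I_E·R_E = 5.2 − 1.55×0.56 − 1.58×0.12 = 4.14 V > V_CE(sat), so the active-region assumption holds.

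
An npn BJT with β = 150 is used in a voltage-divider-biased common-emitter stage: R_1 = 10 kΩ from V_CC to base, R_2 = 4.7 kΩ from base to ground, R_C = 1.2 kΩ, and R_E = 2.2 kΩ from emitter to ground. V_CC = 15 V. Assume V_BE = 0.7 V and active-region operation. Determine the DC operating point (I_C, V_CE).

Thevenize the base divider: V_Th = V_CC·R_2/(R_1+R_2) = 15×4.7/14.7 = 4.8 V, R_Th = R_1‖R_2 = 3.2 kΩ.
Base-emitter loop: V_Th = I_B·R_Th + V_BE + (β+1)I_B·R_E, so I_B = (4.8 − 0.7) / (3.2 + 151×2.2) = 0.0122 mA.
I_C = β·I_B = 150×0.0122 = 1.83 mA, and I_E = (β+1)I_B = 1.84 mA.
V_CE = V_CC − I_C·R_C − I_E·R_E = 15 − 1.83×1.2 − 1.84×2.2 = 8.74 V.
V_CE = 8.74 V > 0.2 V confirms active-region operation.

I_C ≈ 1.8 mA, V_CE ≈ 8.7 V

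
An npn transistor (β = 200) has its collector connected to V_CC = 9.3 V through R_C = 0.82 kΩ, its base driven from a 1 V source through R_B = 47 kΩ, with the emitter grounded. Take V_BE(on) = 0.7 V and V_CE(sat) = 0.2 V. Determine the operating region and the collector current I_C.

Assume active. Base-emitter loop: I_B = (V_BB − V_BE)/R_B = (1 − 0.7)/47 = 0.00638 mA.
I_C = β·I_B = 200×0.00638 = 1.28 mA.
V_CE = V_CC − I_C·R_C = 9.3 − 1.28×0.82 = 8.25 V > V_CE(sat), so the active-region assumption holds.

active; I_C ≈ 1.3 mA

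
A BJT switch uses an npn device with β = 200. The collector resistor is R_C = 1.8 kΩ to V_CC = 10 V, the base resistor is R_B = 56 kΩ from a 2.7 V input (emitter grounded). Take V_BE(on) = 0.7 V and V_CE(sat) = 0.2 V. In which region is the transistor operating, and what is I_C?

Assume active: I_B = (2.7 − 0.7)/56 = 0.0357 mA, giving I_C = β·I_B = 7.14 mA.
But then V_CE = 10 − 7.14×1.8 = -2.86 V < V_CE(sat) = 0.2 V — impossible in the active region.
So the transistor is saturated. With V_CE = 0.2 V, I_C = (V_CC − 0.2)/R_C = 9.8/1.8 = 5.44 mA.
Check: β·I_B = 7.14 mA > I_C = 5.44 mA, confirming saturation.

saturation; I_C ≈ 5.4 mA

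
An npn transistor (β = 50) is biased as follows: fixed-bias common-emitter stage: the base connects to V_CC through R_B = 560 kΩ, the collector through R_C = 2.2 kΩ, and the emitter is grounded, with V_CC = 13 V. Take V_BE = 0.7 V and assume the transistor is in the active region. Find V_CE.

V_CE ≈ 11 V

Base loop: V_CC = I_B·R_B + V_BE, so I_B = (13 − 0.7)/560 kΩ = 0.022 mA.
In the active region I_C = β·I_B = 50 × 0.022 = 1.1 mA.
Collector loop: V_CE = V_CC − I_C·R_C = 13 − 1.1×2.2 = 10.6 V.
Since V_CE = 10.6 V > V_CE(sat) ≈ 0.2 V, the transistor is in the active region as assumed.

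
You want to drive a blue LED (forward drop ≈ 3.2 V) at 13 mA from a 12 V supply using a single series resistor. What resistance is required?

The resistor drops V_S − V_D = 12 − 3.2 = 8.8 V at 13 mA.
R = 8.8 V / 13 mA = 0.677 kΩ.

R ≈ 0.68 kΩ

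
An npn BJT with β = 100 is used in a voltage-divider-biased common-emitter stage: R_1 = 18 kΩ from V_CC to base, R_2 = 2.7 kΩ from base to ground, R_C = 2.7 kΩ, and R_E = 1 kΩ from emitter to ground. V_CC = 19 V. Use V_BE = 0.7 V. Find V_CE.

Thevenize the base divider: V_Th = V_CC·R_2/(R_1+R_2) = 19×2.7/20.7 = 2.48 V, R_Th = R_1‖R_2 = 2.35 kΩ.
Base-emitter loop: V_Th = I_B·R_Th + V_BE + (β+1)I_B·R_E, so I_B = (2.48 − 0.7) / (2.35 + 101×1) = 0.0172 mA.
I_C = β·I_B = 100×0.0172 = 1.72 mA, and I_E = (β+1)I_B = 1.74 mA.
V_CE = V_CC − I_C·R_C − I_E·R_E = 19 − 1.72×2.7 − 1.74×1 = 12.6 V.
V_CE = 12.6 V > 0.2 V confirms active-region operation.

V_CE ≈ 13 V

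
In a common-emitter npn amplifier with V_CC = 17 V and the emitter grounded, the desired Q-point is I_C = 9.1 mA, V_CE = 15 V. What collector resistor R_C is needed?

Collector loop: V_CC = I_C·R_C + V_CE.
R_C = (V_CC − V_CE)/I_C = (17 − 15)/9.1 = 0.22 kΩ.

R_C ≈ 0.22 kΩ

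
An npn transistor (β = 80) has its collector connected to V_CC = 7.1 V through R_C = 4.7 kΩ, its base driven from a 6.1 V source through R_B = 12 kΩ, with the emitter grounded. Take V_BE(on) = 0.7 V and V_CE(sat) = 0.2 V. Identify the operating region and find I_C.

saturation; I_C ≈ 1.5 mA

Assume active: I_B = (6.1 − 0.7)/12 = 0.45 mA, giving I_C = β·I_B = 36 mA.
But then V_CE = 7.1 − 36×4.7 = -162 V < V_CE(sat) = 0.2 V — impossible in the active region.
So the transistor is saturated. With V_CE = 0.2 V, I_C = (V_CC − 0.2)/R_C = 6.9/4.7 = 1.47 mA.
Check: β·I_B = 36 mA > I_C = 1.47 mA, confirming saturation.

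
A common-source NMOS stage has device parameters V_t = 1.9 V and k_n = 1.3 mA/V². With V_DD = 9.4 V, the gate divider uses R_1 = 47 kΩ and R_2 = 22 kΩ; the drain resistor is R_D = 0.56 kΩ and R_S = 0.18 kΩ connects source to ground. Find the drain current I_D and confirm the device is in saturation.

I_D ≈ 0.63 mA

V_G = V_DD·R_2/(R_1+R_2) = 9.4×22/69 = 3 V.
Assume saturation: I_D = (k_n/2)(V_GS − V_t)² with V_GS = V_G − I_D·R_S = 3 − 0.18·I_D.
Substituting gives 0.0211·I_D² − 1.26·I_D + 0.782 = 0, with roots I_D = 0.629 or 59 mA.
The root I_D = 59 mA gives V_GS = -7.63 V ≤ V_t, so take I_D = 0.629 mA.
Then V_GS = 2.88 V and V_DS = V_DD − I_D(R_D+R_S) = 9.4 − 0.629×0.74 = 8.93 V.
Saturation requires V_DS ≥ V_GS − V_t = 0.984 V; 8.93 ≥ 0.984 ✓.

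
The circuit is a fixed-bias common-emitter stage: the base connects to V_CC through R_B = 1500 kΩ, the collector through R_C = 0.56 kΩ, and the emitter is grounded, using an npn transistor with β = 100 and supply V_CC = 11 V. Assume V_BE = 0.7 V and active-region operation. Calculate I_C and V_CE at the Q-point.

Base loop: V_CC = I_B·R_B + V_BE, so I_B = (11 − 0.7)/1500 kΩ = 0.00687 mA.
In the active region I_C = β·I_B = 100 × 0.00687 = 0.687 mA.
Collector loop: V_CE = V_CC − I_C·R_C = 11 − 0.687×0.56 = 10.6 V.
Since V_CE = 10.6 V > V_CE(sat) ≈ 0.2 V, the transistor is in the active region as assumed.

I_C ≈ 0.69 mA, V_CE ≈ 11 V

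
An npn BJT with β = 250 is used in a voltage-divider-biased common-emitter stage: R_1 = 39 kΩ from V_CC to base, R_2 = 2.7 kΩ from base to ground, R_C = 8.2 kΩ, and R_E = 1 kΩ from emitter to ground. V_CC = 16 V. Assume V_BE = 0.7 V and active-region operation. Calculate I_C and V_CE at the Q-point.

Thevenize the base divider: V_Th = V_CC·R_2/(R_1+R_2) = 16×2.7/41.7 = 1.04 V, R_Th = R_1‖R_2 = 2.53 kΩ.
Base-emitter loop: V_Th = I_B·R_Th + V_BE + (β+1)I_B·R_E, so I_B = (1.04 − 0.7) / (2.53 + 251×1) = 0.00133 mA.
I_C = β·I_B = 250×0.00133 = 0.331 mA, and I_E = (β+1)I_B = 0.333 mA.
V_CE = V_CC − I_C·R_C − I_E·R_E = 16 − 0.331×8.2 − 0.333×1 = 13 V.
V_CE = 13 V > 0.2 V confirms active-region operation.

I_C ≈ 0.33 mA, V_CE ≈ 13 V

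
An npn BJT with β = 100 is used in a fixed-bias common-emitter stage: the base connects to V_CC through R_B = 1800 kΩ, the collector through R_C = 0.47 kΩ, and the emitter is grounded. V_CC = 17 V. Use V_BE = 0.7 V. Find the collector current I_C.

Base loop: V_CC = I_B·R_B + V_BE, so I_B = (17 − 0.7)/1800 kΩ = 0.00906 mA.
In the active region I_C = β·I_B = 100 × 0.00906 = 0.906 mA.
Collector loop: V_CE = V_CC − I_C·R_C = 17 − 0.906×0.47 = 16.6 V.
Since V_CE = 16.6 V > V_CE(sat) ≈ 0.2 V, the transistor is in the active region as assumed.

I_C ≈ 0.91 mA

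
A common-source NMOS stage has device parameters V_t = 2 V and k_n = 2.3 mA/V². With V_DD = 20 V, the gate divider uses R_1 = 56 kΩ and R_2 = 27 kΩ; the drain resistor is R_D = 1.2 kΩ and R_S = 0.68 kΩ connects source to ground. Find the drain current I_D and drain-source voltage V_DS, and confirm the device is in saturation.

I_D ≈ 3.9 mA, V_DS ≈ 13 V

V_G = V_DD·R_2/(R_1+R_2) = 20×27/83 = 6.51 V.
Assume saturation: I_D = (k_n/2)(V_GS − V_t)² with V_GS = V_G − I_D·R_S = 6.51 − 0.68·I_D.
Substituting gives 0.532·I_D² − 8.05·I_D + 23.3 = 0, with roots I_D = 3.91 or 11.2 mA.
The root I_D = 11.2 mA gives V_GS = -1.12 V ≤ V_t, so take I_D = 3.91 mA.
Then V_GS = 3.84 V and V_DS = V_DD − I_D(R_D+R_S) = 20 − 3.91×1.88 = 12.6 V.
Saturation requires V_DS ≥ V_GS − V_t = 1.84 V; 12.6 ≥ 1.84 ✓.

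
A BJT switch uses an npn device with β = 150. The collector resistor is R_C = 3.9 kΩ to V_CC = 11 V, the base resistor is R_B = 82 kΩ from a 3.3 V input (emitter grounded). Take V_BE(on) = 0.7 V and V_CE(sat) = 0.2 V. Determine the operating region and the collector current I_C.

saturation; I_C ≈ 2.8 mA

Assume active: I_B = (3.3 − 0.7)/82 = 0.0317 mA, giving I_C = β·I_B = 4.76 mA.
But then V_CE = 11 − 4.76×3.9 = -7.55 V < V_CE(sat) = 0.2 V — impossible in the active region.
So the transistor is saturated. With V_CE = 0.2 V, I_C = (V_CC − 0.2)/R_C = 10.8/3.9 = 2.77 mA.
Check: β·I_B = 4.76 mA > I_C = 2.77 mA, confirming saturation.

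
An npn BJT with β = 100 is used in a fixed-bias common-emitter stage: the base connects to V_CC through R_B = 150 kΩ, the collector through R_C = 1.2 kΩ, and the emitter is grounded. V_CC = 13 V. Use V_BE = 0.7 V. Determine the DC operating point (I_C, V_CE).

Base loop: V_CC = I_B·R_B + V_BE, so I_B = (13 − 0.7)/150 kΩ = 0.082 mA.
In the active region I_C = β·I_B = 100 × 0.082 = 8.2 mA.
Collector loop: V_CE = V_CC − I_C·R_C = 13 − 8.2×1.2 = 3.16 V.
Since V_CE = 3.16 V > V_CE(sat) ≈ 0.2 V, the transistor is in the active region as assumed.

I_C ≈ 8.2 mA, V_CE ≈ 3.2 V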